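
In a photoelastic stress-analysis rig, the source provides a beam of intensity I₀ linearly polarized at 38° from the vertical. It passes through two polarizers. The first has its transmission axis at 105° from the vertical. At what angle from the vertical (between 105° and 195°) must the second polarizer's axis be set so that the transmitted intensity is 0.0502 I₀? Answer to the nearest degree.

I₁ = I₀ cos²(105° − 38°) = I₀ cos²(67°) = 0.1527 I₀.
Need I₂/I₀ = 0.0502, so cos²(θ − 105°) = 0.0502 / 0.1527 = 0.3288.
θ − 105° = arccos(√0.3288) = 55.0°, giving θ ≈ 105 + 55.0 = 160.0°.

θ ≈ 160°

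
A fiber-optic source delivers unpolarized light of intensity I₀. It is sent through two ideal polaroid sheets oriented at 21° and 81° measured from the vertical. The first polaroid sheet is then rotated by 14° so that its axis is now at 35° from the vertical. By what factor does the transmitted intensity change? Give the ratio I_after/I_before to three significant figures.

I_new/I_old ≈ 1.93

Before rotation:
Unpolarized light through the first polarizer → I₁ = ½ I₀, now polarized at 21°.
I₂ = I₁ cos²(81° − 21°) = 0.5 I₀ · cos²(60°) = 0.125 I₀.
After rotation:
Unpolarized light through the first polarizer → I₁ = ½ I₀, now polarized at 35°.
I₂ = I₁ cos²(81° − 35°) = 0.5 I₀ · cos²(46°) = 0.2413 I₀.
Ratio = 0.2413 / 0.125 = 1.93.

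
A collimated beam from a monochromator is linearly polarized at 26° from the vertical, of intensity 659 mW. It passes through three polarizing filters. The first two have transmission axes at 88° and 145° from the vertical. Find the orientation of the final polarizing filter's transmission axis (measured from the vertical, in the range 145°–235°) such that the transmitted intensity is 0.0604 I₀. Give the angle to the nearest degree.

θ ≈ 161°

I₁ = I₀ cos²(88° − 26°) = I₀ cos²(62°) = 0.2204 I₀.
I₂ = I₁ cos²(145° − 88°) = 0.2204 I₀ · cos²(57°) = 0.06538 I₀.
Need I₃/I₀ = 0.0604, so cos²(θ − 145°) = 0.0604 / 0.06538 = 0.9238.
θ − 145° = arccos(√0.9238) = 16.0°, giving θ ≈ 145 + 16.0 = 161.0°.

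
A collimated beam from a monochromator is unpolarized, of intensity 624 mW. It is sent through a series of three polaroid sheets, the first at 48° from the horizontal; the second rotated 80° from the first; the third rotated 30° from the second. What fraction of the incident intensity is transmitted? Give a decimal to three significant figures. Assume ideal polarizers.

I/I₀ ≈ 0.0113

Unpolarized light through the first polarizer → I₁ = 624 mW/2 = 312 mW, polarized at 48°.
I₂ = I₁ · cos²(80°) = 312 · 0.03015 = 9.408 mW.
I₃ = I₂ · cos²(30°) = 9.408 · 0.75 = 7.056 mW.
Transmitted fraction = 0.01131.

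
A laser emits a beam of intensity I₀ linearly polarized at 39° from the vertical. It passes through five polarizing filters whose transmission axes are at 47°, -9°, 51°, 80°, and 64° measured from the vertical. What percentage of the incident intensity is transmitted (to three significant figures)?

≈ 5.42%

I₁ = I₀ cos²(47° − 39°) = I₀ cos²(8°) = 0.9806 I₀.
I₂ = I₁ cos²(-9° − 47°) = 0.9806 I₀ · cos²(56°) = 0.3066 I₀.
I₃ = I₂ cos²(51° + 9°) = 0.3066 I₀ · cos²(60°) = 0.07666 I₀.
I₄ = I₃ cos²(80° − 51°) = 0.07666 I₀ · cos²(29°) = 0.05864 I₀.
I₅ = I₄ cos²(64° − 80°) = 0.05864 I₀ · cos²(16°) = 0.05419 I₀.
That is 5.419% of the incident intensity.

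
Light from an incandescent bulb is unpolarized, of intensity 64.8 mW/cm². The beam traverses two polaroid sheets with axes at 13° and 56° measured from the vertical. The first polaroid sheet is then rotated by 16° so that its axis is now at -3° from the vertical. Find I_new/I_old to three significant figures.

I_new/I_old ≈ 0.496

Before rotation:
Unpolarized light through the first polarizer → I₁ = ½ I₀, now polarized at 13°.
I₂ = I₁ cos²(56° − 13°) = 0.5 I₀ · cos²(43°) = 0.2674 I₀.
After rotation:
Unpolarized light through the first polarizer → I₁ = ½ I₀, now polarized at -3°.
I₂ = I₁ cos²(56° + 3°) = 0.5 I₀ · cos²(59°) = 0.1326 I₀.
Ratio = 0.1326 / 0.2674 = 0.4959.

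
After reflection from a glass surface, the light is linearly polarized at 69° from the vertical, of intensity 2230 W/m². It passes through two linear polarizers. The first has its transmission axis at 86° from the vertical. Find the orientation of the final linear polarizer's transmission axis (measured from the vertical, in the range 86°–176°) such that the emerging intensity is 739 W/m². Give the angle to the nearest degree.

By Malus's law, I₁ = I₀ cos²(86° − 69°) = I₀ cos²(17°) = 0.9145 I₀.
Target fraction: 739 / 2230 W/m² = 0.3314 of I₀.
Need I₂/I₀ = 0.3314, so cos²(θ − 86°) = 0.3314 / 0.9145 = 0.3624.
θ − 86° = arccos(√0.3624) = 53.0°, giving θ ≈ 86 + 53.0 = 139.0°.

θ ≈ 139°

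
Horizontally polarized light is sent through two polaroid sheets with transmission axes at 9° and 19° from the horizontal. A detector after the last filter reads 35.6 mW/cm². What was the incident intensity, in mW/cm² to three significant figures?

By Malus's law, I₁ = I₀ cos²(9° − 0°) = I₀ cos²(9°) = 0.9755 I₀.
I₂ = I₁ cos²(19° − 9°) = 0.9755 I₀ · cos²(10°) = 0.9461 I₀.
So 35.6 mW/cm² = 0.9461 I₀, giving I₀ = 35.6/0.9461 = 37.63 mW/cm².

I₀ ≈ 37.6 mW/cm²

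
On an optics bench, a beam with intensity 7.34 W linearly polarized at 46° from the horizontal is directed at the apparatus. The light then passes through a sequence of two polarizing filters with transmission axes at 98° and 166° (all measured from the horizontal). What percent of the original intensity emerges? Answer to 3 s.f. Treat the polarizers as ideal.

I₁ = 7.34 W · cos²(52°) = 2.782 W.
I₂ = I₁ · cos²(68°) = 2.782 · 0.1403 = 0.3904 W.
That is 5.319% of the incident intensity.

≈ 5.32%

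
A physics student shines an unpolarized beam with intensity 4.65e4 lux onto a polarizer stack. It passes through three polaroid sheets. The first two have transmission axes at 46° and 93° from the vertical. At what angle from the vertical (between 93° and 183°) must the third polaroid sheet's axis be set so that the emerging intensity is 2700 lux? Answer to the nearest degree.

θ ≈ 153°

Unpolarized light through the first polarizer → I₁ = ½ I₀, now polarized at 46°.
I₂ = I₁ cos²(93° − 46°) = 0.5 I₀ · cos²(47°) = 0.2326 I₀.
Target fraction: 2700 / 4.65e4 lux = 0.05806 of I₀.
Need I₃/I₀ = 0.05806, so cos²(θ − 93°) = 0.05806 / 0.2326 = 0.2497.
θ − 93° = arccos(√0.2497) = 60.0°, giving θ ≈ 93 + 60.0 = 153.0°.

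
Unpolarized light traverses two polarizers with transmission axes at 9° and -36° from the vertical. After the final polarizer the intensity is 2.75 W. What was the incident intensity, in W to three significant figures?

I₀ ≈ 11.0 W

Unpolarized light through the first polarizer → I₁ = ½ I₀, now polarized at 9°.
I₂ = I₁ cos²(-36° − 9°) = 0.5 I₀ · cos²(45°) = 0.25 I₀.
So 2.75 W = 0.25 I₀, giving I₀ = 2.75/0.25 = 11 W.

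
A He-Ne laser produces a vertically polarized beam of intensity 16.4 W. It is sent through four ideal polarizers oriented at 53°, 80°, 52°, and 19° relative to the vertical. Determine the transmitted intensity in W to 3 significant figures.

I₁ = 16.4 W · cos²(53°) = 5.94 W.
I₂ = I₁ · cos²(27°) = 5.94 · 0.7939 = 4.716 W.
I₃ = I₂ · cos²(28°) = 4.716 · 0.7796 = 3.676 W.
I₄ = I₃ · cos²(33°) = 3.676 · 0.7034 = 2.586 W.

I ≈ 2.59 W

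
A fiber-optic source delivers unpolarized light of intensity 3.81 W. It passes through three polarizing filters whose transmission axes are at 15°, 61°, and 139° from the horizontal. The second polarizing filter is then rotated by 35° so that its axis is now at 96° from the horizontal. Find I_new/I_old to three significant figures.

Before rotation:
Unpolarized light through the first polarizer → I₁ = ½ I₀, now polarized at 15°.
I₂ = I₁ cos²(61° − 15°) = 0.5 I₀ · cos²(46°) = 0.2413 I₀.
I₃ = I₂ cos²(139° − 61°) = 0.2413 I₀ · cos²(78°) = 0.01043 I₀.
After rotation:
Unpolarized light through the first polarizer → I₁ = ½ I₀, now polarized at 15°.
I₂ = I₁ cos²(96° − 15°) = 0.5 I₀ · cos²(81°) = 0.01224 I₀.
I₃ = I₂ cos²(139° − 96°) = 0.01224 I₀ · cos²(43°) = 0.006545 I₀.
Ratio = 0.006545 / 0.01043 = 0.6275.

I_new/I_old ≈ 0.628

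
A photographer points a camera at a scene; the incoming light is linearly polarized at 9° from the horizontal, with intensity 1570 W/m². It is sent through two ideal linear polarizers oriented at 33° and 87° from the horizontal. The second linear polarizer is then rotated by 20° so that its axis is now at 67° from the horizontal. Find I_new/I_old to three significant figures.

Before rotation:
By Malus's law, I₁ = I₀ cos²(33° − 9°) = I₀ cos²(24°) = 0.8346 I₀.
I₂ = I₁ cos²(87° − 33°) = 0.8346 I₀ · cos²(54°) = 0.2883 I₀.
After rotation:
I₁ = I₀ cos²(33° − 9°) = I₀ cos²(24°) = 0.8346 I₀.
I₂ = I₁ cos²(67° − 33°) = 0.8346 I₀ · cos²(34°) = 0.5736 I₀.
Ratio = 0.5736 / 0.2883 = 1.989.

I_new/I_old ≈ 1.99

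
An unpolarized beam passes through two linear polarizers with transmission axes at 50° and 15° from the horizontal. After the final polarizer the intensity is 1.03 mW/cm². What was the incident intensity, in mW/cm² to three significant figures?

I₀ ≈ 3.07 mW/cm²

Unpolarized light through the first polarizer → I₁ = ½ I₀, now polarized at 50°.
I₂ = I₁ cos²(15° − 50°) = 0.5 I₀ · cos²(35°) = 0.3355 I₀.
So 1.03 mW/cm² = 0.3355 I₀, giving I₀ = 1.03/0.3355 = 3.07 mW/cm².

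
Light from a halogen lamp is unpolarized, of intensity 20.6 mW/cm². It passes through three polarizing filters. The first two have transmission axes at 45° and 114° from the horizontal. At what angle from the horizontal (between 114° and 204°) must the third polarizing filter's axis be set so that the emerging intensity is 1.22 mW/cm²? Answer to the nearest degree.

Unpolarized light through the first polarizer → I₁ = ½ I₀, now polarized at 45°.
I₂ = I₁ cos²(114° − 45°) = 0.5 I₀ · cos²(69°) = 0.06421 I₀.
Target fraction: 1.22 / 20.6 mW/cm² = 0.05922 of I₀.
Need I₃/I₀ = 0.05922, so cos²(θ − 114°) = 0.05922 / 0.06421 = 0.9223.
θ − 114° = arccos(√0.9223) = 16.2°, giving θ ≈ 114 + 16.2 = 130.2°.

θ ≈ 130°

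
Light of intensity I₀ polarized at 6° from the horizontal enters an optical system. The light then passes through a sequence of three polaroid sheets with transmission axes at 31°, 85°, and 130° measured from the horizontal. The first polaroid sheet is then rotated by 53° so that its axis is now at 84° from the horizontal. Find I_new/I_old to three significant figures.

Before rotation:
I₁ = I₀ cos²(31° − 6°) = I₀ cos²(25°) = 0.8214 I₀.
I₂ = I₁ cos²(85° − 31°) = 0.8214 I₀ · cos²(54°) = 0.2838 I₀.
I₃ = I₂ cos²(130° − 85°) = 0.2838 I₀ · cos²(45°) = 0.1419 I₀.
After rotation:
I₁ = I₀ cos²(84° − 6°) = I₀ cos²(78°) = 0.04323 I₀.
I₂ = I₁ cos²(85° − 84°) = 0.04323 I₀ · cos²(1°) = 0.04321 I₀.
I₃ = I₂ cos²(130° − 85°) = 0.04321 I₀ · cos²(45°) = 0.02161 I₀.
Ratio = 0.02161 / 0.1419 = 0.1523.

I_new/I_old ≈ 0.152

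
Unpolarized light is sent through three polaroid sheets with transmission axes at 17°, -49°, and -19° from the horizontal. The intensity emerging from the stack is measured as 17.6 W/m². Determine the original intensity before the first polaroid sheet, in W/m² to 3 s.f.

Unpolarized light through the first polarizer → I₁ = ½ I₀, now polarized at 17°.
I₂ = I₁ cos²(-49° − 17°) = 0.5 I₀ · cos²(66°) = 0.08272 I₀.
I₃ = I₂ cos²(-19° + 49°) = 0.08272 I₀ · cos²(30°) = 0.06204 I₀.
So 17.6 W/m² = 0.06204 I₀, giving I₀ = 17.6/0.06204 = 283.7 W/m².

I₀ ≈ 284 W/m²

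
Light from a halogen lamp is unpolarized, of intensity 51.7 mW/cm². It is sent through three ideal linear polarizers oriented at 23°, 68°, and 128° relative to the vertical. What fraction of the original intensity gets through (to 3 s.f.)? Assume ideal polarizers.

Unpolarized light through the first polarizer → I₁ = 51.7 mW/cm²/2 = 25.85 mW/cm², polarized at 23°.
I₂ = I₁ · cos²(45°) = 25.85 · 0.5 = 12.93 mW/cm².
I₃ = I₂ · cos²(60°) = 12.93 · 0.25 = 3.231 mW/cm².
Transmitted fraction = 0.0625.

I/I₀ ≈ 0.0625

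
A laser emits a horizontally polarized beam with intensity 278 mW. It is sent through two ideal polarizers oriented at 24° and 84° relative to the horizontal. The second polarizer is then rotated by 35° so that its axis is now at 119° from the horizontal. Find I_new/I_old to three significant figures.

Before rotation:
I₁ = I₀ cos²(24° − 0°) = I₀ cos²(24°) = 0.8346 I₀.
I₂ = I₁ cos²(84° − 24°) = 0.8346 I₀ · cos²(60°) = 0.2086 I₀.
After rotation:
I₁ = I₀ cos²(24° − 0°) = I₀ cos²(24°) = 0.8346 I₀.
Angle between axes 1 and 2: 85°. I₂ = 0.8346 I₀ · cos²(85°) = 0.006339 I₀.
Ratio = 0.006339 / 0.2086 = 0.03038.

I_new/I_old ≈ 0.0304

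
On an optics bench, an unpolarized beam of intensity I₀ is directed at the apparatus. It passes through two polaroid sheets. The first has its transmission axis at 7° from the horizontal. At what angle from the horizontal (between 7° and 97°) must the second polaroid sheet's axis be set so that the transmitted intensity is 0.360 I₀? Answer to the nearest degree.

θ ≈ 39°

Unpolarized light through the first polarizer → I₁ = ½ I₀, now polarized at 7°.
Need I₂/I₀ = 0.36, so cos²(θ − 7°) = 0.36 / 0.5 = 0.72.
θ − 7° = arccos(√0.72) = 31.9°, giving θ ≈ 7 + 31.9 = 38.9°.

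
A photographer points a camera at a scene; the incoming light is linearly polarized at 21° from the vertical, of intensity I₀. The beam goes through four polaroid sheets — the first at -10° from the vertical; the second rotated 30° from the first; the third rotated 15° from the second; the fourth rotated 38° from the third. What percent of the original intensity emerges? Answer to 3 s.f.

≈ 31.9%

I₁ = I₀ cos²(-10° − 21°) = I₀ cos²(31°) = 0.7347 I₀.
I₂ = I₁ cos²(30°) = 0.7347 · 0.75 I₀ = 0.5511 I₀.
I₃ = I₂ cos²(15°) = 0.5511 · 0.933 I₀ = 0.5141 I₀.
I₄ = I₃ cos²(38°) = 0.5141 · 0.621 I₀ = 0.3193 I₀.
That is 31.93% of the incident intensity.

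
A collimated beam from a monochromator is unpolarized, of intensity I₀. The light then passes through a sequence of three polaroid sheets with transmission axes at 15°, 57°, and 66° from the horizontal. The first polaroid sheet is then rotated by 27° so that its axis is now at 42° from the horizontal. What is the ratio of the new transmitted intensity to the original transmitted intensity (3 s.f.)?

I_new/I_old ≈ 1.69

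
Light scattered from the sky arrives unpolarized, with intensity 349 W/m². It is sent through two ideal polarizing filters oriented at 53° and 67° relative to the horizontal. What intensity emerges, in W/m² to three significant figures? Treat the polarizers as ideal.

Unpolarized light through the first polarizer → I₁ = 349 W/m²/2 = 174.5 W/m², polarized at 53°.
I₂ = I₁ · cos²(14°) = 174.5 · 0.9415 = 164.3 W/m².

I ≈ 164 W/m²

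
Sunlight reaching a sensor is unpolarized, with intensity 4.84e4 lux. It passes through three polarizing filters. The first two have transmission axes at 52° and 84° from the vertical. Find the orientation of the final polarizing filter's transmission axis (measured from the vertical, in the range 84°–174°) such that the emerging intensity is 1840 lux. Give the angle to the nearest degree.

θ ≈ 155°

Unpolarized light through the first polarizer → I₁ = ½ I₀, now polarized at 52°.
I₂ = I₁ cos²(84° − 52°) = 0.5 I₀ · cos²(32°) = 0.3596 I₀.
Target fraction: 1840 / 4.84e4 lux = 0.03802 of I₀.
Need I₃/I₀ = 0.03802, so cos²(θ − 84°) = 0.03802 / 0.3596 = 0.1057.
θ − 84° = arccos(√0.1057) = 71.0°, giving θ ≈ 84 + 71.0 = 155.0°.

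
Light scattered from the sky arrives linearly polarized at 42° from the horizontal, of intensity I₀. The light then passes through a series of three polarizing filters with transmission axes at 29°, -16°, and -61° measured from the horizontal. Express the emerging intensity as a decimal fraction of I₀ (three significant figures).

I₁ = I₀ cos²(29° − 42°) = I₀ cos²(13°) = 0.9494 I₀.
I₂ = I₁ cos²(-16° − 29°) = 0.9494 I₀ · cos²(45°) = 0.4747 I₀.
I₃ = I₂ cos²(-61° + 16°) = 0.4747 I₀ · cos²(45°) = 0.2373 I₀.
Transmitted fraction = 0.2373.

≈ 0.237 I₀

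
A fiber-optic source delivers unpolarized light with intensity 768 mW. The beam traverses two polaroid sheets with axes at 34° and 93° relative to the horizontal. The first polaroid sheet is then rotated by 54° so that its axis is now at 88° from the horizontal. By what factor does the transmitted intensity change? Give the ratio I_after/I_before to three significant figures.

I_new/I_old ≈ 3.74

Before rotation:
Unpolarized light through the first polarizer → I₁ = ½ I₀, now polarized at 34°.
I₂ = I₁ cos²(93° − 34°) = 0.5 I₀ · cos²(59°) = 0.1326 I₀.
After rotation:
Unpolarized light through the first polarizer → I₁ = ½ I₀, now polarized at 88°.
I₂ = I₁ cos²(93° − 88°) = 0.5 I₀ · cos²(5°) = 0.4962 I₀.
Ratio = 0.4962 / 0.1326 = 3.741.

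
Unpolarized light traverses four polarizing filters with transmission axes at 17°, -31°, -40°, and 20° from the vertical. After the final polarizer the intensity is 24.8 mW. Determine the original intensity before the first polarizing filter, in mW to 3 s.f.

Unpolarized light through the first polarizer → I₁ = ½ I₀, now polarized at 17°.
I₂ = I₁ cos²(-31° − 17°) = 0.5 I₀ · cos²(48°) = 0.2239 I₀.
I₃ = I₂ cos²(-40° + 31°) = 0.2239 I₀ · cos²(9°) = 0.2184 I₀.
I₄ = I₃ cos²(20° + 40°) = 0.2184 I₀ · cos²(60°) = 0.0546 I₀.
So 24.8 mW = 0.0546 I₀, giving I₀ = 24.8/0.0546 = 454.2 mW.

I₀ ≈ 454 mW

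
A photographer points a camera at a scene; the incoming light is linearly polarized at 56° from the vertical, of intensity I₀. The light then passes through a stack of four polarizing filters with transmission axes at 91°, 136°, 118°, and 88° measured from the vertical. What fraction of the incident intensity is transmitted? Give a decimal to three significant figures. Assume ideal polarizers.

≈ 0.228 I₀

By Malus's law, I₁ = I₀ cos²(91° − 56°) = I₀ cos²(35°) = 0.671 I₀.
I₂ = I₁ cos²(136° − 91°) = 0.671 I₀ · cos²(45°) = 0.3355 I₀.
I₃ = I₂ cos²(118° − 136°) = 0.3355 I₀ · cos²(18°) = 0.3035 I₀.
I₄ = I₃ cos²(88° − 118°) = 0.3035 I₀ · cos²(30°) = 0.2276 I₀.
Transmitted fraction = 0.2276.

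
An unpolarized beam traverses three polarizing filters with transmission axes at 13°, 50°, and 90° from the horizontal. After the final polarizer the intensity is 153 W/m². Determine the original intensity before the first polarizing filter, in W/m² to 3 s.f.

Unpolarized light through the first polarizer → I₁ = ½ I₀, now polarized at 13°.
I₂ = I₁ cos²(50° − 13°) = 0.5 I₀ · cos²(37°) = 0.3189 I₀.
I₃ = I₂ cos²(90° − 50°) = 0.3189 I₀ · cos²(40°) = 0.1871 I₀.
So 153 W/m² = 0.1871 I₀, giving I₀ = 153/0.1871 = 817.6 W/m².

I₀ ≈ 818 W/m²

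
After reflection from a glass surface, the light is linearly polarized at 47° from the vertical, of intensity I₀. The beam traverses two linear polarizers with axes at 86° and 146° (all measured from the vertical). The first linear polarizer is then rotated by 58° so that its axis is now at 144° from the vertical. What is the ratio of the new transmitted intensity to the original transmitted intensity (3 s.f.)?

I_new/I_old ≈ 0.0982

Before rotation:
By Malus's law, I₁ = I₀ cos²(86° − 47°) = I₀ cos²(39°) = 0.604 I₀.
I₂ = I₁ cos²(146° − 86°) = 0.604 I₀ · cos²(60°) = 0.151 I₀.
After rotation:
I₁ = I₀ cos²(144° − 47°) = I₀ cos²(83°) = 0.01485 I₀.
I₂ = I₁ cos²(146° − 144°) = 0.01485 I₀ · cos²(2°) = 0.01483 I₀.
Ratio = 0.01483 / 0.151 = 0.09825.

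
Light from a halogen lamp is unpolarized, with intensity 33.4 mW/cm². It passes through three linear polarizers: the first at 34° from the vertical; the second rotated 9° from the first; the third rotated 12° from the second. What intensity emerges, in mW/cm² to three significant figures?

Unpolarized light through the first polarizer → I₁ = 33.4 mW/cm²/2 = 16.7 mW/cm², polarized at 34°.
I₂ = I₁ · cos²(9°) = 16.7 · 0.9755 = 16.29 mW/cm².
I₃ = I₂ · cos²(12°) = 16.29 · 0.9568 = 15.59 mW/cm².

I ≈ 15.6 mW/cm²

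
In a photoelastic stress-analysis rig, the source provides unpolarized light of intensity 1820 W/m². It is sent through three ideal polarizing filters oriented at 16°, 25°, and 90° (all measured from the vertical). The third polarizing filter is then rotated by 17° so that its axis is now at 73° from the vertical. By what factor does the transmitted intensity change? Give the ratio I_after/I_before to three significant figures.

I_new/I_old ≈ 2.51

Before rotation:
Unpolarized light through the first polarizer → I₁ = ½ I₀, now polarized at 16°.
I₂ = I₁ cos²(25° − 16°) = 0.5 I₀ · cos²(9°) = 0.4878 I₀.
I₃ = I₂ cos²(90° − 25°) = 0.4878 I₀ · cos²(65°) = 0.08712 I₀.
After rotation:
Unpolarized light through the first polarizer → I₁ = ½ I₀, now polarized at 16°.
I₂ = I₁ cos²(25° − 16°) = 0.5 I₀ · cos²(9°) = 0.4878 I₀.
I₃ = I₂ cos²(73° − 25°) = 0.4878 I₀ · cos²(48°) = 0.2184 I₀.
Ratio = 0.2184 / 0.08712 = 2.507.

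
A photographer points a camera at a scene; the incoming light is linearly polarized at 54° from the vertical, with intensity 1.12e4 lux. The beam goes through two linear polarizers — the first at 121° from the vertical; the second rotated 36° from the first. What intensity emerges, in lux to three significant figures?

I ≈ 1120 lux

I₁ = 1.12e4 lux · cos²(67°) = 1710 lux.
I₂ = I₁ · cos²(36°) = 1710 · 0.6545 = 1119 lux.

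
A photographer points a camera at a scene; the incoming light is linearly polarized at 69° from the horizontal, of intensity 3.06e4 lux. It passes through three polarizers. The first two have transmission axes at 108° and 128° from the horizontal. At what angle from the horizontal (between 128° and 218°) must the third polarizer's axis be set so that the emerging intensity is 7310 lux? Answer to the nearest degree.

By Malus's law, I₁ = I₀ cos²(108° − 69°) = I₀ cos²(39°) = 0.604 I₀.
I₂ = I₁ cos²(128° − 108°) = 0.604 I₀ · cos²(20°) = 0.5333 I₀.
Target fraction: 7310 / 3.06e4 lux = 0.2389 of I₀.
Need I₃/I₀ = 0.2389, so cos²(θ − 128°) = 0.2389 / 0.5333 = 0.4479.
θ − 128° = arccos(√0.4479) = 48.0°, giving θ ≈ 128 + 48.0 = 176.0°.

θ ≈ 176°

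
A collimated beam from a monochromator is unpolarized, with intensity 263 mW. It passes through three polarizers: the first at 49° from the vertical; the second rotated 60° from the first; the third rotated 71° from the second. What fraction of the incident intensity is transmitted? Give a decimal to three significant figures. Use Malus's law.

I/I₀ ≈ 0.0132

Unpolarized light through the first polarizer → I₁ = 263 mW/2 = 131.5 mW, polarized at 49°.
I₂ = I₁ · cos²(60°) = 131.5 · 0.25 = 32.88 mW.
I₃ = I₂ · cos²(71°) = 32.88 · 0.106 = 3.485 mW.
Transmitted fraction = 0.01325.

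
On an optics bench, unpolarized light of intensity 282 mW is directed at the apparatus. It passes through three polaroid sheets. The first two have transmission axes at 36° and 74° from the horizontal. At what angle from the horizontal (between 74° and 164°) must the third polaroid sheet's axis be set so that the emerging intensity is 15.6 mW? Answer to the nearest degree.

θ ≈ 139°

Unpolarized light through the first polarizer → I₁ = ½ I₀, now polarized at 36°.
I₂ = I₁ cos²(74° − 36°) = 0.5 I₀ · cos²(38°) = 0.3105 I₀.
Target fraction: 15.6 / 282 mW = 0.05532 of I₀.
Need I₃/I₀ = 0.05532, so cos²(θ − 74°) = 0.05532 / 0.3105 = 0.1782.
θ − 74° = arccos(√0.1782) = 65.0°, giving θ ≈ 74 + 65.0 = 139.0°.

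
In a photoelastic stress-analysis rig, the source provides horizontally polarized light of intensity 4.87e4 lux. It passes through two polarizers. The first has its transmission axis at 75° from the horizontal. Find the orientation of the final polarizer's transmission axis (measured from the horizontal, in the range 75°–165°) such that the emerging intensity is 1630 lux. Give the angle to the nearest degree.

I₁ = I₀ cos²(75° − 0°) = I₀ cos²(75°) = 0.06699 I₀.
Target fraction: 1630 / 4.87e4 lux = 0.03347 of I₀.
Need I₂/I₀ = 0.03347, so cos²(θ − 75°) = 0.03347 / 0.06699 = 0.4997.
θ − 75° = arccos(√0.4997) = 45.0°, giving θ ≈ 75 + 45.0 = 120.0°.

θ ≈ 120°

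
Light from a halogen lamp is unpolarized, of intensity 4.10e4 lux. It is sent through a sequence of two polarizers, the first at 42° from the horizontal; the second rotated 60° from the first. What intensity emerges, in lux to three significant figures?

I ≈ 5130 lux

Unpolarized light through the first polarizer → I₁ = 4.10e4 lux/2 = 2.05e+04 lux, polarized at 42°.
I₂ = I₁ · cos²(60°) = 2.05e+04 · 0.25 = 5125 lux.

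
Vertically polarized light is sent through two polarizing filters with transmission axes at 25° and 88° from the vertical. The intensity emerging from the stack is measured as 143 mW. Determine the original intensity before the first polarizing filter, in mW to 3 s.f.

I₁ = I₀ cos²(25° − 0°) = I₀ cos²(25°) = 0.8214 I₀.
I₂ = I₁ cos²(88° − 25°) = 0.8214 I₀ · cos²(63°) = 0.1693 I₀.
So 143 mW = 0.1693 I₀, giving I₀ = 143/0.1693 = 844.7 mW.

I₀ ≈ 845 mW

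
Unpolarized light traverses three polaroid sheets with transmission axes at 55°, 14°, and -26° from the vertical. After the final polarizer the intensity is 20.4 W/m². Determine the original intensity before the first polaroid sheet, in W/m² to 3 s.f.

Unpolarized light through the first polarizer → I₁ = ½ I₀, now polarized at 55°.
I₂ = I₁ cos²(14° − 55°) = 0.5 I₀ · cos²(41°) = 0.2848 I₀.
I₃ = I₂ cos²(-26° − 14°) = 0.2848 I₀ · cos²(40°) = 0.1671 I₀.
So 20.4 W/m² = 0.1671 I₀, giving I₀ = 20.4/0.1671 = 122.1 W/m².

I₀ ≈ 122 W/m²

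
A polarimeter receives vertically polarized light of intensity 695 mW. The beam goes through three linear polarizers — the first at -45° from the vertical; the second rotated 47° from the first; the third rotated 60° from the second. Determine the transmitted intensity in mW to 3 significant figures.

I ≈ 40.4 mW

I₁ = 695 mW · cos²(45°) = 347.5 mW.
I₂ = I₁ · cos²(47°) = 347.5 · 0.4651 = 161.6 mW.
I₃ = I₂ · cos²(60°) = 161.6 · 0.25 = 40.41 mW.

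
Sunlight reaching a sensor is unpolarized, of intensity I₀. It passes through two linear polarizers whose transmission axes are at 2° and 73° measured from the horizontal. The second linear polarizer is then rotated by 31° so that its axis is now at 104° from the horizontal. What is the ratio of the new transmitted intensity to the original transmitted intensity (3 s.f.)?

Before rotation:
Unpolarized light through the first polarizer → I₁ = ½ I₀, now polarized at 2°.
I₂ = I₁ cos²(73° − 2°) = 0.5 I₀ · cos²(71°) = 0.053 I₀.
After rotation:
Unpolarized light through the first polarizer → I₁ = ½ I₀, now polarized at 2°.
Angle between axes 1 and 2: 78°. I₂ = 0.5 I₀ · cos²(78°) = 0.02161 I₀.
Ratio = 0.02161 / 0.053 = 0.4078.

I_new/I_old ≈ 0.408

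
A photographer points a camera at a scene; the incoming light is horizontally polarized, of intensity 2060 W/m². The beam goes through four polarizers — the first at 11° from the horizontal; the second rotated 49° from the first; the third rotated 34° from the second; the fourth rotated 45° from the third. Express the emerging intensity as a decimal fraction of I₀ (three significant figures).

I/I₀ ≈ 0.143

I₁ = 2060 W/m² · cos²(11°) = 1985 W/m².
I₂ = I₁ · cos²(49°) = 1985 · 0.4304 = 854.4 W/m².
I₃ = I₂ · cos²(34°) = 854.4 · 0.6873 = 587.2 W/m².
I₄ = I₃ · cos²(45°) = 587.2 · 0.5 = 293.6 W/m².
Transmitted fraction = 0.1425.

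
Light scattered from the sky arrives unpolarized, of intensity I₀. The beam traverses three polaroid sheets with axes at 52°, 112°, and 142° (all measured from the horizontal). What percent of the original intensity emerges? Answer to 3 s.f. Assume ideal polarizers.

Unpolarized light through the first polarizer → I₁ = ½ I₀, now polarized at 52°.
I₂ = I₁ cos²(112° − 52°) = 0.5 I₀ · cos²(60°) = 0.125 I₀.
I₃ = I₂ cos²(142° − 112°) = 0.125 I₀ · cos²(30°) = 0.09375 I₀.
That is 9.375% of the incident intensity.

≈ 9.38%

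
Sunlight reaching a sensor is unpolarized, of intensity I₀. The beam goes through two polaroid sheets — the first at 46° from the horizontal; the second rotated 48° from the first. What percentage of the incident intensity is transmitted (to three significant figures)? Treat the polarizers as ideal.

≈ 22.4%

Unpolarized light through the first polarizer → I₁ = ½ I₀, now polarized at 46°.
I₂ = I₁ cos²(48°) = 0.5 · 0.4477 I₀ = 0.2239 I₀.
That is 22.39% of the incident intensity.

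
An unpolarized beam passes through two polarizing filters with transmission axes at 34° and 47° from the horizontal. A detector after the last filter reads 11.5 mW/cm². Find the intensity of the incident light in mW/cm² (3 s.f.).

Unpolarized light through the first polarizer → I₁ = ½ I₀, now polarized at 34°.
I₂ = I₁ cos²(47° − 34°) = 0.5 I₀ · cos²(13°) = 0.4747 I₀.
So 11.5 mW/cm² = 0.4747 I₀, giving I₀ = 11.5/0.4747 = 24.23 mW/cm².

I₀ ≈ 24.2 mW/cm²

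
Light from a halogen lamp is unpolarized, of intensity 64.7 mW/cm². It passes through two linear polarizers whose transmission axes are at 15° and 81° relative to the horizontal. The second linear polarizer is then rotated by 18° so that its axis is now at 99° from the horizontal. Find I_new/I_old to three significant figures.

I_new/I_old ≈ 0.0660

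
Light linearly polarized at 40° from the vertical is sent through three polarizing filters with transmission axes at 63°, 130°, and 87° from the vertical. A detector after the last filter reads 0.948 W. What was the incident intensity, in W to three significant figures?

I₀ ≈ 13.7 W

By Malus's law, I₁ = I₀ cos²(63° − 40°) = I₀ cos²(23°) = 0.8473 I₀.
I₂ = I₁ cos²(130° − 63°) = 0.8473 I₀ · cos²(67°) = 0.1294 I₀.
I₃ = I₂ cos²(87° − 130°) = 0.1294 I₀ · cos²(43°) = 0.06919 I₀.
So 0.948 W = 0.06919 I₀, giving I₀ = 0.948/0.06919 = 13.7 W.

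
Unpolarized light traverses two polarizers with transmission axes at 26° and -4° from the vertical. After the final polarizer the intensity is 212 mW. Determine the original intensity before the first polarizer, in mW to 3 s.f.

I₀ ≈ 565 mW

Unpolarized light through the first polarizer → I₁ = ½ I₀, now polarized at 26°.
I₂ = I₁ cos²(-4° − 26°) = 0.5 I₀ · cos²(30°) = 0.375 I₀.
So 212 mW = 0.375 I₀, giving I₀ = 212/0.375 = 565.3 mW.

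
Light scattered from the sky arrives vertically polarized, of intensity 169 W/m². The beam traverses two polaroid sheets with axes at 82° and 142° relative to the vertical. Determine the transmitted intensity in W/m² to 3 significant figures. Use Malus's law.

By Malus's law, I₁ = 169 W/m² · cos²(82°) = 3.273 W/m².
I₂ = I₁ · cos²(60°) = 3.273 · 0.25 = 0.8183 W/m².

I ≈ 0.818 W/m²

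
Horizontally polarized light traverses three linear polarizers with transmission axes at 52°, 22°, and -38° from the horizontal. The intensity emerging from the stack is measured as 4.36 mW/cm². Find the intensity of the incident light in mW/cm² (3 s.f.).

I₁ = I₀ cos²(52° − 0°) = I₀ cos²(52°) = 0.379 I₀.
I₂ = I₁ cos²(22° − 52°) = 0.379 I₀ · cos²(30°) = 0.2843 I₀.
I₃ = I₂ cos²(-38° − 22°) = 0.2843 I₀ · cos²(60°) = 0.07107 I₀.
So 4.36 mW/cm² = 0.07107 I₀, giving I₀ = 4.36/0.07107 = 61.35 mW/cm².

I₀ ≈ 61.3 mW/cm²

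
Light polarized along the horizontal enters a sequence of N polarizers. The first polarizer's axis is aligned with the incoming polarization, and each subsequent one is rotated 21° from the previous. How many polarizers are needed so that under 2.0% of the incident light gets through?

N = 30

First polarizer is aligned with the polarization: full transmission.
Each further stage multiplies by cos²(21°) = 0.8716.
After N polarizers: T = 0.8716^(N−1). Require T < 0.020 ⇒ N−1 > ln(0.020)/ln(0.8716) = 28.46, so N−1 ≥ 29 and N = 30.
Check: N=30 gives T = 0.01857 < 0.020; N=29 gives T = 0.02131.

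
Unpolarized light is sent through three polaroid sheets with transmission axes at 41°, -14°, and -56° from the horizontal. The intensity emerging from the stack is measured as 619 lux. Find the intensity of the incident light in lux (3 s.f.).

I₀ ≈ 6810 lux

Unpolarized light through the first polarizer → I₁ = ½ I₀, now polarized at 41°.
I₂ = I₁ cos²(-14° − 41°) = 0.5 I₀ · cos²(55°) = 0.1645 I₀.
I₃ = I₂ cos²(-56° + 14°) = 0.1645 I₀ · cos²(42°) = 0.09084 I₀.
So 619 lux = 0.09084 I₀, giving I₀ = 619/0.09084 = 6814 lux.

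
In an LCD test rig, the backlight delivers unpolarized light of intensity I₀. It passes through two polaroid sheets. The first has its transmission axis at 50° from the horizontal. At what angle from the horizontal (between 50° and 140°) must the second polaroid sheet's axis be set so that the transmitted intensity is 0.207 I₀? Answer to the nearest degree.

θ ≈ 100°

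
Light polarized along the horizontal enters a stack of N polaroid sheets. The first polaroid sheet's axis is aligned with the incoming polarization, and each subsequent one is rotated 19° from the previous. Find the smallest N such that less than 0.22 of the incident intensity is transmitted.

N = 15

First polarizer is aligned with the polarization: full transmission.
Each further stage multiplies by cos²(19°) = 0.894.
After N polarizers: T = 0.894^(N−1). Require T < 0.22 ⇒ N−1 > ln(0.22)/ln(0.894) = 13.51, so N−1 ≥ 14 and N = 15.
Check: N=15 gives T = 0.2083 < 0.22; N=14 gives T = 0.233.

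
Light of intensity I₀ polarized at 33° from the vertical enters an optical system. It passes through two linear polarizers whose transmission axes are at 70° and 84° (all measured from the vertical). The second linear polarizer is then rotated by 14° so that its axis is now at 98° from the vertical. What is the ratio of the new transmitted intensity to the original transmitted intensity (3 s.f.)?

Before rotation:
I₁ = I₀ cos²(70° − 33°) = I₀ cos²(37°) = 0.6378 I₀.
I₂ = I₁ cos²(84° − 70°) = 0.6378 I₀ · cos²(14°) = 0.6005 I₀.
After rotation:
I₁ = I₀ cos²(70° − 33°) = I₀ cos²(37°) = 0.6378 I₀.
I₂ = I₁ cos²(98° − 70°) = 0.6378 I₀ · cos²(28°) = 0.4972 I₀.
Ratio = 0.4972 / 0.6005 = 0.8281.

I_new/I_old ≈ 0.828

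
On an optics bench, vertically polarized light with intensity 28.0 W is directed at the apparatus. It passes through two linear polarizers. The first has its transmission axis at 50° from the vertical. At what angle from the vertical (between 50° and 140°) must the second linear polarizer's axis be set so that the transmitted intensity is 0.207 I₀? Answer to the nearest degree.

θ ≈ 95°

I₁ = I₀ cos²(50° − 0°) = I₀ cos²(50°) = 0.4132 I₀.
Need I₂/I₀ = 0.207, so cos²(θ − 50°) = 0.207 / 0.4132 = 0.501.
θ − 50° = arccos(√0.501) = 44.9°, giving θ ≈ 50 + 44.9 = 94.9°.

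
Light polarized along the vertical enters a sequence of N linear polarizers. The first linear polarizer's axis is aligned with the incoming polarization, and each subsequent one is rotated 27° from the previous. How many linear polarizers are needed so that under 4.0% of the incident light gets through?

First polarizer is aligned with the polarization: full transmission.
Each further stage multiplies by cos²(27°) = 0.7939.
After N polarizers: T = 0.7939^(N−1). Require T < 0.040 ⇒ N−1 > ln(0.040)/ln(0.7939) = 13.95, so N−1 ≥ 14 and N = 15.
Check: N=15 gives T = 0.03951 < 0.040; N=14 gives T = 0.04976.

N = 15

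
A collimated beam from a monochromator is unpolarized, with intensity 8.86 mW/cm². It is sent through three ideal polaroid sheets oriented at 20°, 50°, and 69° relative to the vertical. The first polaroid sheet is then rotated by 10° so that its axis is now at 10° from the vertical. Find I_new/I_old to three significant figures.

I_new/I_old ≈ 0.782

Before rotation:
Unpolarized light through the first polarizer → I₁ = ½ I₀, now polarized at 20°.
I₂ = I₁ cos²(50° − 20°) = 0.5 I₀ · cos²(30°) = 0.375 I₀.
I₃ = I₂ cos²(69° − 50°) = 0.375 I₀ · cos²(19°) = 0.3353 I₀.
After rotation:
Unpolarized light through the first polarizer → I₁ = ½ I₀, now polarized at 10°.
I₂ = I₁ cos²(50° − 10°) = 0.5 I₀ · cos²(40°) = 0.2934 I₀.
I₃ = I₂ cos²(69° − 50°) = 0.2934 I₀ · cos²(19°) = 0.2623 I₀.
Ratio = 0.2623 / 0.3353 = 0.7824.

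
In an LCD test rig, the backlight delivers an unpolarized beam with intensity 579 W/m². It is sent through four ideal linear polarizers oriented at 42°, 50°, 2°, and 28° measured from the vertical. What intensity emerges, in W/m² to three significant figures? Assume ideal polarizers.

Unpolarized light through the first polarizer → I₁ = 579 W/m²/2 = 289.5 W/m², polarized at 42°.
I₂ = I₁ · cos²(8°) = 289.5 · 0.9806 = 283.9 W/m².
I₃ = I₂ · cos²(48°) = 283.9 · 0.4477 = 127.1 W/m².
I₄ = I₃ · cos²(26°) = 127.1 · 0.8078 = 102.7 W/m².

I ≈ 103 W/m²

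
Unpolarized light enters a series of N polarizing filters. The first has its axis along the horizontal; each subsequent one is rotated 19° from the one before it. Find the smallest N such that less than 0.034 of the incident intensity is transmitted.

N = 25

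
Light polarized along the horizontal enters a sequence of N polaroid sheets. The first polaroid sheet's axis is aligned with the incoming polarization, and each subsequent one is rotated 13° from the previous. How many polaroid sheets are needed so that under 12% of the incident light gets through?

N = 42

First polarizer is aligned with the polarization: full transmission.
Each further stage multiplies by cos²(13°) = 0.9494.
After N polarizers: T = 0.9494^(N−1). Require T < 0.12 ⇒ N−1 > ln(0.12)/ln(0.9494) = 40.83, so N−1 ≥ 41 and N = 42.
Check: N=42 gives T = 0.1189 < 0.12; N=41 gives T = 0.1253.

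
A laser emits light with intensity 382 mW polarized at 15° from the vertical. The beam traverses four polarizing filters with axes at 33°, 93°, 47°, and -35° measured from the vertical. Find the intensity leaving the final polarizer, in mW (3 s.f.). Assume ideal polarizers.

By Malus's law, I₁ = 382 mW · cos²(18°) = 345.5 mW.
I₂ = I₁ · cos²(60°) = 345.5 · 0.25 = 86.38 mW.
I₃ = I₂ · cos²(46°) = 86.38 · 0.4826 = 41.68 mW.
I₄ = I₃ · cos²(82°) = 41.68 · 0.01937 = 0.8074 mW.

I ≈ 0.807 mW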